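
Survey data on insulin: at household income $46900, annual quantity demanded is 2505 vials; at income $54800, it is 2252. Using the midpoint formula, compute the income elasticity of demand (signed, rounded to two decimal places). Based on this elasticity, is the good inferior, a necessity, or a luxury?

%ΔQ = (2252 − 2505)/[( 2505 + 2252)/2] = -253/2378.5 = -0.106369…
%ΔIncome = (54800 − 46900)/[( 46900 + 54800)/2] = 7900/50850 = 0.155358…
E_income = (-253/2378.5) / (7900/50850) = -0.6846…
E_income < 0 ⇒ inferior good.

-0.68; inferior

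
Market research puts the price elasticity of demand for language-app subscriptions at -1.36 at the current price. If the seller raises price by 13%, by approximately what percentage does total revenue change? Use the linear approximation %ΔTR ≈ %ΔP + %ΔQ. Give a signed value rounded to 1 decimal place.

%ΔQ ≈ Ed × %ΔP = (-1.36) × (+13%) = -17.6800%
%ΔTR ≈ %ΔP + %ΔQ = (+13%) + (-17.6800%) = -4.6800%

-4.7%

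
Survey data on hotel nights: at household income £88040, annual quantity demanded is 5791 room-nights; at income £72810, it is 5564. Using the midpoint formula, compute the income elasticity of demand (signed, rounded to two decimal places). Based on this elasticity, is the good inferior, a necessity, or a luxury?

0.21; necessity

%ΔQ = (5564 − 5791)/[( 5791 + 5564)/2] = -227/5677.5 = -0.039982…
%ΔIncome = (72810 − 88040)/[( 88040 + 72810)/2] = -15230/80425 = -0.189368…
E_income = (-227/5677.5) / (-15230/80425) = 0.2111…
0 < E_income < 1 ⇒ normal good, necessity.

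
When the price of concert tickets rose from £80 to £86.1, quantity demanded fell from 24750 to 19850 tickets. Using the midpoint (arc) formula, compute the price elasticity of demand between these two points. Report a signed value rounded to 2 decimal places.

-2.99

%ΔQ = (19850 − 24750) / [(24750 + 19850)/2] = -4900/22300 = -0.219730…
%ΔP = (86.1 − 80) / [(80 + 86.1)/2] = 6.1/83.05 = 0.073449…
Arc Ed = %ΔQ / %ΔP = (-4900/22300) / (6.1/83.05) = -2.9915…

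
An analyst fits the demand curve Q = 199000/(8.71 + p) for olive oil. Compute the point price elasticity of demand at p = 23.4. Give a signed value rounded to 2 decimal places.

-0.73

dQ/dp = −199000/(8.71 + p)² = -193.007. At p = 23.4, Q = 6197.45.
Ed = (dQ/dp)·(p/Q) = (-193.007) × (23.4/6197.45) = -0.7287…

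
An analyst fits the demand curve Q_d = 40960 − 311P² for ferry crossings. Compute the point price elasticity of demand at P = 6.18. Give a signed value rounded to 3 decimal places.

dQ_d/dP = −2·311·P = -3843.96. At P = 6.18, Q_d = 29082.1636.
Ed = (dQ_d/dP)·(P/Q_d) = (-3843.96) × (6.18/29082.1636) = -0.81684…

-0.817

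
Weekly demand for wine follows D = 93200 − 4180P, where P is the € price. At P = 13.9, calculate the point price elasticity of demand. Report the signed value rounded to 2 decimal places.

dD/dP = −4180. At P = 13.9, D = 93200 − 4180(13.9) = 35098.
Ed = (dD/dP)·(P/D) = −4180 × (13.9/35098) = -1.6554…

-1.66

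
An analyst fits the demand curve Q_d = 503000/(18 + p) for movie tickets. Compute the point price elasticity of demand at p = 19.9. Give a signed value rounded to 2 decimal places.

dQ_d/dp = −503000/(18 + p)² = -350.179. At p = 19.9, Q_d = 13271.8.
Ed = (dQ_d/dp)·(p/Q_d) = (-350.179) × (19.9/13271.8) = -0.5250…

-0.53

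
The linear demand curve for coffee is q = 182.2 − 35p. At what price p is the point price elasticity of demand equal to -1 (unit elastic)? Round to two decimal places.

2.60

Ed = −35p/(182.2 − 35p). Set this equal to -1:
35p = 1·(182.2 − 35p) ⇒ 35p(1 + 1) = 1·182.2
p = 1·182.2 / (35·2) = 2.6028…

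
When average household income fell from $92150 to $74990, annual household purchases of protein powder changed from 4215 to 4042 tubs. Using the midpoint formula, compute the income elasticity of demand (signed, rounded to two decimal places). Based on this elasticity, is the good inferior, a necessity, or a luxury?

0.20; necessity

%ΔQ = (4042 − 4215)/[( 4215 + 4042)/2] = -173/4128.5 = -0.041903…
%ΔIncome = (74990 − 92150)/[( 92150 + 74990)/2] = -17160/83570 = -0.205336…
E_income = (-173/4128.5) / (-17160/83570) = 0.2040…
0 < E_income < 1 ⇒ normal good, necessity.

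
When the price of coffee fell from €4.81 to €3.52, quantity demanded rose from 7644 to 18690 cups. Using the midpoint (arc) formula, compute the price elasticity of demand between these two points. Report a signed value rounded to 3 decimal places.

%ΔQ = (18690 − 7644) / [(7644 + 18690)/2] = 11046/13167 = 0.838915…
%ΔP = (3.52 − 4.81) / [(4.81 + 3.52)/2] = -1.29/4.165 = -0.309723…
Arc Ed = %ΔQ / %ΔP = (11046/13167) / (-1.29/4.165) = -2.70859…

-2.709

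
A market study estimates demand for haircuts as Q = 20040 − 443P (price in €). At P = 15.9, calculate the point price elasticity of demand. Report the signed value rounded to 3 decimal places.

-0.542

dQ/dP = −443. At P = 15.9, Q = 20040 − 443(15.9) = 12996.3.
Ed = (dQ/dP)·(P/Q) = −443 × (15.9/12996.3) = -0.54197…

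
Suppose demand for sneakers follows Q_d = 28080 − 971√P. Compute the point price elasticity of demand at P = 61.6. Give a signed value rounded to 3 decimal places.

-0.186

dQ_d/dP = −971/(2√P) = -61.8584. At P = 61.6, Q_d = 20459.
Ed = (dQ_d/dP)·(P/Q_d) = (-61.8584) × (61.6/20459) = -0.18624…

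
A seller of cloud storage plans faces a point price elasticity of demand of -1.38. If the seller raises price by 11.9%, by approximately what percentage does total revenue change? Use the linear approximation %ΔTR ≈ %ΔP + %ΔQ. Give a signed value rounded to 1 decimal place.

%ΔQ ≈ Ed × %ΔP = (-1.38) × (+11.9%) = -16.4220%
%ΔTR ≈ %ΔP + %ΔQ = (+11.9%) + (-16.4220%) = -4.5220%

-4.5%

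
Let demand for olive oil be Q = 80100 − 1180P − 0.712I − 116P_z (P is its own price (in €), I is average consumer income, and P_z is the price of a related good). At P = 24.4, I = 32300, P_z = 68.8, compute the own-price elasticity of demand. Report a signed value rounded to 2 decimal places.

At the given values, Q = 80100 − 1180(24.4) − 0.712(32300) − 116(68.8) = 20329.6.
∂Q/∂P = −1180.
E = (-1180) × (24.4/20329.6) = -1.4162…

-1.42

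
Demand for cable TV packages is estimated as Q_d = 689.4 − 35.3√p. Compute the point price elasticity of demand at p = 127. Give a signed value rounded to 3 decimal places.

dQ_d/dp = −35.3/(2√p) = -1.56618. At p = 127, Q_d = 291.589.
Ed = (dQ_d/dp)·(p/Q_d) = (-1.56618) × (127/291.589) = -0.68214…

-0.682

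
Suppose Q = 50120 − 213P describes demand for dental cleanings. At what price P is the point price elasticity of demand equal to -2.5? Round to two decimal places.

Ed = −213P/(50120 − 213P). Set this equal to -2.5:
213P = 2.5·(50120 − 213P) ⇒ 213P(1 + 2.5) = 2.5·50120
P = 2.5·50120 / (213·3.5) = 168.0751…

168.08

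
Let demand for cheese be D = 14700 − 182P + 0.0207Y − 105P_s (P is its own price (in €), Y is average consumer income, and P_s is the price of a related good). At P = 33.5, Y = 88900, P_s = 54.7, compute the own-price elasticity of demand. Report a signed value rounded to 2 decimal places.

-1.30

At the given values, D = 14700 − 182(33.5) + 0.0207(88900) − 105(54.7) = 4699.73.
∂D/∂P = −182.
E = (-182) × (33.5/4699.73) = -1.2973…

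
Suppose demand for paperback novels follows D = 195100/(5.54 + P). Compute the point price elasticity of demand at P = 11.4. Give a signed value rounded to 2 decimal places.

dD/dP = −195100/(5.54 + P)² = -679.877. At P = 11.4, D = 11517.1.
Ed = (dD/dP)·(P/D) = (-679.877) × (11.4/11517.1) = -0.6729…

-0.67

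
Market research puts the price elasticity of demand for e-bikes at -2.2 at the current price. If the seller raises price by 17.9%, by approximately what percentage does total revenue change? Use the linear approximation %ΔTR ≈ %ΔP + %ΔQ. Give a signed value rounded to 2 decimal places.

-21.48%

%ΔQ ≈ Ed × %ΔP = (-2.2) × (+17.9%) = -39.3800%
%ΔTR ≈ %ΔP + %ΔQ = (+17.9%) + (-39.3800%) = -21.4800%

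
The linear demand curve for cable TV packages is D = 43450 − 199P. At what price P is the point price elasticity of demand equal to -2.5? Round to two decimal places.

Ed = −199P/(43450 − 199P). Set this equal to -2.5:
199P = 2.5·(43450 − 199P) ⇒ 199P(1 + 2.5) = 2.5·43450
P = 2.5·43450 / (199·3.5) = 155.9583…

155.96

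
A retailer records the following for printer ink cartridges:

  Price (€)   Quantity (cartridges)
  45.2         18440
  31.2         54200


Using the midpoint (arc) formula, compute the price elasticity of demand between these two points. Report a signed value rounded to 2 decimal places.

-2.69

%ΔQ = (54200 − 18440) / [(18440 + 54200)/2] = 35760/36320 = 0.984581…
%ΔP = (31.2 − 45.2) / [(45.2 + 31.2)/2] = -14/38.2 = -0.366492…
Arc Ed = %ΔQ / %ΔP = (35760/36320) / (-14/38.2) = -2.6865…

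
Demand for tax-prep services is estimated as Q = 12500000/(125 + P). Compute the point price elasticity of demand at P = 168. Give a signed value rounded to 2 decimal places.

-0.57

dQ/dP = −12500000/(125 + P)² = -145.604. At P = 168, Q = 42662.1.
Ed = (dQ/dP)·(P/Q) = (-145.604) × (168/42662.1) = -0.5733…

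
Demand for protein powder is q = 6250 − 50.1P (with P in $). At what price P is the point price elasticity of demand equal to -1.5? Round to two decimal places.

Ed = −50.1P/(6250 − 50.1P). Set this equal to -1.5:
50.1P = 1.5·(6250 − 50.1P) ⇒ 50.1P(1 + 1.5) = 1.5·6250
P = 1.5·6250 / (50.1·2.5) = 74.8502…

74.85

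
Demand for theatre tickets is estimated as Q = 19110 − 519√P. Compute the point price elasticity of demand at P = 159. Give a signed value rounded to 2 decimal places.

-0.26

dQ/dP = −519/(2√P) = -20.5797. At P = 159, Q = 12565.7.
Ed = (dQ/dP)·(P/Q) = (-20.5797) × (159/12565.7) = -0.2604…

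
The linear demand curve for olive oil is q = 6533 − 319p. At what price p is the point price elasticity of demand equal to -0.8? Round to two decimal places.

Ed = −319p/(6533 − 319p). Set this equal to -0.8:
319p = 0.8·(6533 − 319p) ⇒ 319p(1 + 0.8) = 0.8·6533
p = 0.8·6533 / (319·1.8) = 9.1020…

9.10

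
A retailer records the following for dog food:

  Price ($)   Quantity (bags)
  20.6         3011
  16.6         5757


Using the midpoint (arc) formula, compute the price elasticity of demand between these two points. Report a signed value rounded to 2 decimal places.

%ΔQ = (5757 − 3011) / [(3011 + 5757)/2] = 2746/4384 = 0.626368…
%ΔP = (16.6 − 20.6) / [(20.6 + 16.6)/2] = -4/18.6 = -0.215053…
Arc Ed = %ΔQ / %ΔP = (2746/4384) / (-4/18.6) = -2.9126…

-2.91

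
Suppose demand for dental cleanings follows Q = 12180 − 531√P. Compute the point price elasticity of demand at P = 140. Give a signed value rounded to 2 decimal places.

-0.53

dQ/dP = −531/(2√P) = -22.4388. At P = 140, Q = 5897.12.
Ed = (dQ/dP)·(P/Q) = (-22.4388) × (140/5897.12) = -0.5327…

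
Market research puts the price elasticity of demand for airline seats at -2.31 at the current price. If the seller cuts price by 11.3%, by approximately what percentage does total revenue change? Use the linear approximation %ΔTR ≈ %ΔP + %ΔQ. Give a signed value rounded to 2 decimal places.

+14.80%

%ΔQ ≈ Ed × %ΔP = (-2.31) × (-11.3%) = +26.1030%
%ΔTR ≈ %ΔP + %ΔQ = (-11.3%) + (+26.1030%) = +14.8030%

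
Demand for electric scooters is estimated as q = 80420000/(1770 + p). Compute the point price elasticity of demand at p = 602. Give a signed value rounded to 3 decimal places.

dq/dp = −80420000/(1770 + p)² = -14.2934. At p = 602, q = 33903.9.
Ed = (dq/dp)·(p/q) = (-14.2934) × (602/33903.9) = -0.25379…

-0.254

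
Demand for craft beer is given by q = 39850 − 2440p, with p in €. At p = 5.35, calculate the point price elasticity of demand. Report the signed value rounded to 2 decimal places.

dq/dp = −2440. At p = 5.35, q = 39850 − 2440(5.35) = 26796.
Ed = (dq/dp)·(p/q) = −2440 × (5.35/26796) = -0.4871…

-0.49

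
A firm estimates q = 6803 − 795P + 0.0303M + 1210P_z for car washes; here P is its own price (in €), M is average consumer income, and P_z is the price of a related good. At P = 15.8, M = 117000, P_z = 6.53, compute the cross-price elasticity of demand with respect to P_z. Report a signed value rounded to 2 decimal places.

1.39

At the given values, q = 6803 − 795(15.8) + 0.0303(117000) + 1210(6.53) = 5688.4.
∂q/∂P_z = 1210.
E = (1210) × (6.53/5688.4) = 1.3890…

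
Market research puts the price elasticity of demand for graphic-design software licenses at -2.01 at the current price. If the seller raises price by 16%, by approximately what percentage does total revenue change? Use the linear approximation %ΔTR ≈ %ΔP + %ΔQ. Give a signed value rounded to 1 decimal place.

%ΔQ ≈ Ed × %ΔP = (-2.01) × (+16%) = -32.1600%
%ΔTR ≈ %ΔP + %ΔQ = (+16%) + (-32.1600%) = -16.1600%

-16.2%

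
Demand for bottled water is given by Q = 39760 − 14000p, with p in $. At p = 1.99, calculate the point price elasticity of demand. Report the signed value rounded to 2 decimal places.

-2.34

dQ/dp = −14000. At p = 1.99, Q = 39760 − 14000(1.99) = 11900.
Ed = (dQ/dp)·(p/Q) = −14000 × (1.99/11900) = -2.3411…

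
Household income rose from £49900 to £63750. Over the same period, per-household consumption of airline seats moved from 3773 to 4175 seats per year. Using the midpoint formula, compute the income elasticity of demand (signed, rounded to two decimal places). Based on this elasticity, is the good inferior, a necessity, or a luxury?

0.42; necessity

%ΔQ = (4175 − 3773)/[( 3773 + 4175)/2] = 402/3974 = 0.101157…
%ΔIncome = (63750 − 49900)/[( 49900 + 63750)/2] = 13850/56825 = 0.243730…
E_income = (402/3974) / (13850/56825) = 0.4150…
0 < E_income < 1 ⇒ normal good, necessity.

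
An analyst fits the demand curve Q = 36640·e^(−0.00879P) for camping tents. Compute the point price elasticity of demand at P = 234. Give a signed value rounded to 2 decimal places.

-2.06

dQ/dP = −0.00879·Q = -41.1776. At P = 234, Q = 4684.6.
Ed = (dQ/dP)·(P/Q) = (-41.1776) × (234/4684.6) = -2.0568…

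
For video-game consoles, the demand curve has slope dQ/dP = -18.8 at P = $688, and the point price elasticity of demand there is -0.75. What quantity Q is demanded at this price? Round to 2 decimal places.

Ed = (dQ/dP)·(P/Q) ⇒ Q = (dQ/dP)·P/Ed = (-18.8)·688/(-0.75) = 17245.8666…

17245.87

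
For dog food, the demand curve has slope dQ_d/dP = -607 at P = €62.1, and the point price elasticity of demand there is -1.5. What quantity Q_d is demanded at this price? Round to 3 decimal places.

25129.800

Ed = (dQ_d/dP)·(P/Q_d) ⇒ Q_d = (dQ_d/dP)·P/Ed = (-607)·62.1/(-1.5) = 25129.8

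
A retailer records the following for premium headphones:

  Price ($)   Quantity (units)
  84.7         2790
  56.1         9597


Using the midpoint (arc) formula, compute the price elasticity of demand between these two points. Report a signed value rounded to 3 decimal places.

-2.705

%ΔQ = (9597 − 2790) / [(2790 + 9597)/2] = 6807/6193.5 = 1.099055…
%ΔP = (56.1 − 84.7) / [(84.7 + 56.1)/2] = -28.6/70.4 = -0.40625
Arc Ed = %ΔQ / %ΔP = (6807/6193.5) / (-28.6/70.4) = -2.70536…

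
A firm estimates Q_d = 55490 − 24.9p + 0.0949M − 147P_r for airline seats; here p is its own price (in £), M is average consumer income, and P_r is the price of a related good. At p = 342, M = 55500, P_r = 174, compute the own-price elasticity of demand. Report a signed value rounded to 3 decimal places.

At the given values, Q_d = 55490 − 24.9(342) + 0.0949(55500) − 147(174) = 26663.15.
∂Q_d/∂p = −24.9.
E = (-24.9) × (342/26663.15) = -0.31938…

-0.319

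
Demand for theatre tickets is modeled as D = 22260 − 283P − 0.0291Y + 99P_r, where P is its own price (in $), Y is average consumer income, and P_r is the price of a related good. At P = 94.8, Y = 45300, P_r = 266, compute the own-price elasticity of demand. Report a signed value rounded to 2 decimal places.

-1.31

At the given values, D = 22260 − 283(94.8) − 0.0291(45300) + 99(266) = 20447.37.
∂D/∂P = −283.
E = (-283) × (94.8/20447.37) = -1.3120…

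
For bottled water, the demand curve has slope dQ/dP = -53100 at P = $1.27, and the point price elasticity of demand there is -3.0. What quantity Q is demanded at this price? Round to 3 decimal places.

Ed = (dQ/dP)·(P/Q) ⇒ Q = (dQ/dP)·P/Ed = (-53100)·1.27/(-3.0) = 22479

22479.000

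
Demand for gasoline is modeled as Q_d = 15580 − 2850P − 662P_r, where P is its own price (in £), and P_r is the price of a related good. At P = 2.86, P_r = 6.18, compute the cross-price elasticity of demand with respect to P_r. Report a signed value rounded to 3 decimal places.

At the given values, Q_d = 15580 − 2850(2.86) − 662(6.18) = 3337.84.
∂Q_d/∂P_r = -662.
E = (-662) × (6.18/3337.84) = -1.22569…

-1.226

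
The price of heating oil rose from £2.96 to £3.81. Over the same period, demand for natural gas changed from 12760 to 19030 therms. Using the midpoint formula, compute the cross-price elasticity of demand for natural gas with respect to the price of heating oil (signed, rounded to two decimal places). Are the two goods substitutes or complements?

1.57; substitutes

%ΔQ_{natural gas} = (19030 − 12760)/avg = 6270/15895 = 0.394463…
%ΔP_{heating oil} = (3.81 − 2.96)/avg = 0.85/3.385 = 0.251107…
E_cross = (6270/15895) / (0.85/3.385) = 1.5708…
E_cross > 0 ⇒ the goods are substitutes.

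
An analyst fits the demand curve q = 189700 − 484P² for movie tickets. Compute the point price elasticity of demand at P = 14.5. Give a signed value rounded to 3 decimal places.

dq/dP = −2·484·P = -14036. At P = 14.5, q = 87939.
Ed = (dq/dP)·(P/q) = (-14036) × (14.5/87939) = -2.31435…

-2.314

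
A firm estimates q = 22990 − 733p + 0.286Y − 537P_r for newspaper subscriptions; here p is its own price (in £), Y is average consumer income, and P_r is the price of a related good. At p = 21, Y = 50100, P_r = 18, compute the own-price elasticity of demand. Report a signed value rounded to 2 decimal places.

-1.26

At the given values, q = 22990 − 733(21) + 0.286(50100) − 537(18) = 12259.6.
∂q/∂p = −733.
E = (-733) × (21/12259.6) = -1.2555…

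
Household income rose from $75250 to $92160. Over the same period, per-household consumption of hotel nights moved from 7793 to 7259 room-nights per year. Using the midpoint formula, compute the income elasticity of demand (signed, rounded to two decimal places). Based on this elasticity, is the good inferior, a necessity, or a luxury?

%ΔQ = (7259 − 7793)/[( 7793 + 7259)/2] = -534/7526 = -0.070954…
%ΔIncome = (92160 − 75250)/[( 75250 + 92160)/2] = 16910/83705 = 0.202018…
E_income = (-534/7526) / (16910/83705) = -0.3512…
E_income < 0 ⇒ inferior good.

-0.35; inferior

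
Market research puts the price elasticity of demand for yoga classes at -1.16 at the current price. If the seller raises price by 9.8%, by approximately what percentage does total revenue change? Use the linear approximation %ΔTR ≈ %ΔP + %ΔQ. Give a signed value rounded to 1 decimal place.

%ΔQ ≈ Ed × %ΔP = (-1.16) × (+9.8%) = -11.3680%
%ΔTR ≈ %ΔP + %ΔQ = (+9.8%) + (-11.3680%) = -1.5680%

-1.6%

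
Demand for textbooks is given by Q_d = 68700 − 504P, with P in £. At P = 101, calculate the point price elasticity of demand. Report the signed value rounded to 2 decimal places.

dQ_d/dP = −504. At P = 101, Q_d = 68700 − 504(101) = 17796.
Ed = (dQ_d/dP)·(P/Q_d) = −504 × (101/17796) = -2.8604…

-2.86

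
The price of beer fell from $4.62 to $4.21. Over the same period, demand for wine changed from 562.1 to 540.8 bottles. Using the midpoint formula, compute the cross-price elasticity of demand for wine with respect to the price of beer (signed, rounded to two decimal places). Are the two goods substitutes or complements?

%ΔQ_{wine} = (540.8 − 562.1)/avg = -21.3/551.45 = -0.038625…
%ΔP_{beer} = (4.21 − 4.62)/avg = -0.41/4.415 = -0.092865…
E_cross = (-21.3/551.45) / (-0.41/4.415) = 0.4159…
E_cross > 0 ⇒ the goods are substitutes.

0.42; substitutes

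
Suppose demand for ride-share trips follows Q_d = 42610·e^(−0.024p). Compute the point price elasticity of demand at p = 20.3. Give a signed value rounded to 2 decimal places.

dQ_d/dp = −0.024·Q_d = -628.253. At p = 20.3, Q_d = 26177.2.
Ed = (dQ_d/dp)·(p/Q_d) = (-628.253) × (20.3/26177.2) = -0.4872

-0.49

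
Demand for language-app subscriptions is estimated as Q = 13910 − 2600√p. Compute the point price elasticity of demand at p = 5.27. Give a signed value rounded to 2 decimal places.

-0.38

dQ/dp = −2600/(2√p) = -566.289. At p = 5.27, Q = 7941.32.
Ed = (dQ/dp)·(p/Q) = (-566.289) × (5.27/7941.32) = -0.3757…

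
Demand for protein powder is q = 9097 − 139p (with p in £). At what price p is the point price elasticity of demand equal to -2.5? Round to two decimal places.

46.75

Ed = −139p/(9097 − 139p). Set this equal to -2.5:
139p = 2.5·(9097 − 139p) ⇒ 139p(1 + 2.5) = 2.5·9097
p = 2.5·9097 / (139·3.5) = 46.7471…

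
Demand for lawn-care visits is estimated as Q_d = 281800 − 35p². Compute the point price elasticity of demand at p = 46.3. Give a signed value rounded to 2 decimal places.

dQ_d/dp = −2·35·p = -3241. At p = 46.3, Q_d = 206770.85.
Ed = (dQ_d/dp)·(p/Q_d) = (-3241) × (46.3/206770.85) = -0.7257…

-0.73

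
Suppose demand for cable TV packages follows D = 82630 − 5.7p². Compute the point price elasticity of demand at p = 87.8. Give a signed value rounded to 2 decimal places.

dD/dp = −2·5.7·p = -1000.92. At p = 87.8, D = 38689.612.
Ed = (dD/dp)·(p/D) = (-1000.92) × (87.8/38689.612) = -2.2714…

-2.27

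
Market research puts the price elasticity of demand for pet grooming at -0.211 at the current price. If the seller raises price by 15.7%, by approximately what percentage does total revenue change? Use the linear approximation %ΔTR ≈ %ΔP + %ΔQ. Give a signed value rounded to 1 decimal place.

+12.4%

%ΔQ ≈ Ed × %ΔP = (-0.211) × (+15.7%) = -3.3127%
%ΔTR ≈ %ΔP + %ΔQ = (+15.7%) + (-3.3127%) = +12.3873%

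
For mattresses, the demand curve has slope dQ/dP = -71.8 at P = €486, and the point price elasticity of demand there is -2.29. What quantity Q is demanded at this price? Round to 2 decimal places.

15237.90

Ed = (dQ/dP)·(P/Q) ⇒ Q = (dQ/dP)·P/Ed = (-71.8)·486/(-2.29) = 15237.9039…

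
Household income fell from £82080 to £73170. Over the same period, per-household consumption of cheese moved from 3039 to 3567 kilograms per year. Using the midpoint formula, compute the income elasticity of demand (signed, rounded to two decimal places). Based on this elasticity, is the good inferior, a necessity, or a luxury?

%ΔQ = (3567 − 3039)/[( 3039 + 3567)/2] = 528/3303 = 0.159854…
%ΔIncome = (73170 − 82080)/[( 82080 + 73170)/2] = -8910/77625 = -0.114782…
E_income = (528/3303) / (-8910/77625) = -1.3926…
E_income < 0 ⇒ inferior good.

-1.39; inferior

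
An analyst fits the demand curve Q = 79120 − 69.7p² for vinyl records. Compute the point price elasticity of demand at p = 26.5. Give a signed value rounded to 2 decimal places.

dQ/dp = −2·69.7·p = -3694.1. At p = 26.5, Q = 30173.175.
Ed = (dQ/dp)·(p/Q) = (-3694.1) × (26.5/30173.175) = -3.2443…

-3.24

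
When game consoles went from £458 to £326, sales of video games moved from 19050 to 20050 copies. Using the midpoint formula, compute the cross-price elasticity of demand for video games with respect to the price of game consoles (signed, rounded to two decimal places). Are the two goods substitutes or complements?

-0.15; complements

%ΔQ_{video games} = (20050 − 19050)/avg = 1000/19550 = 0.051150…
%ΔP_{game consoles} = (326 − 458)/avg = -132/392 = -0.336734…
E_cross = (1000/19550) / (-132/392) = -0.1519…
E_cross < 0 ⇒ the goods are complements.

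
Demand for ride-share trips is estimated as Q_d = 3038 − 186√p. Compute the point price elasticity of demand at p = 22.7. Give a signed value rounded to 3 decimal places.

dQ_d/dp = −186/(2√p) = -19.5196. At p = 22.7, Q_d = 2151.81.
Ed = (dQ_d/dp)·(p/Q_d) = (-19.5196) × (22.7/2151.81) = -0.20591…

-0.206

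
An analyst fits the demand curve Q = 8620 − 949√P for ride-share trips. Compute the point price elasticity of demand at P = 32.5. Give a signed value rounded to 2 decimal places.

-0.84

dQ/dP = −949/(2√P) = -83.2328. At P = 32.5, Q = 3209.87.
Ed = (dQ/dP)·(P/Q) = (-83.2328) × (32.5/3209.87) = -0.8427…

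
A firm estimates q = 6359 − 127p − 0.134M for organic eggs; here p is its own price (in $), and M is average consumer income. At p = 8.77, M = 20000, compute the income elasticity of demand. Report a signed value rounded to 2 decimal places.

-1.04

At the given values, q = 6359 − 127(8.77) − 0.134(20000) = 2565.21.
∂q/∂M = -0.134.
E = (-0.134) × (20000/2565.21) = -1.0447…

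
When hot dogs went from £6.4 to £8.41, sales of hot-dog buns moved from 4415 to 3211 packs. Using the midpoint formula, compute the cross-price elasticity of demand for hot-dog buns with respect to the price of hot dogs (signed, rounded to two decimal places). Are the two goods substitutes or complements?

-1.16; complements

%ΔQ_{hot-dog buns} = (3211 − 4415)/avg = -1204/3813 = -0.315761…
%ΔP_{hot dogs} = (8.41 − 6.4)/avg = 2.01/7.405 = 0.271438…
E_cross = (-1204/3813) / (2.01/7.405) = -1.1632…
E_cross < 0 ⇒ the goods are complements.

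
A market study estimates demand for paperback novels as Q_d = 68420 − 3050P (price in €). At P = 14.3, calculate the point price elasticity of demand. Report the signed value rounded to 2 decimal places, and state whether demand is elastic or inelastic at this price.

-1.76; elastic

dQ_d/dP = −3050. At P = 14.3, Q_d = 68420 − 3050(14.3) = 24805.
Ed = (dQ_d/dP)·(P/Q_d) = −3050 × (14.3/24805) = -1.7583…
|Ed| = 1.76 > 1, so demand is elastic.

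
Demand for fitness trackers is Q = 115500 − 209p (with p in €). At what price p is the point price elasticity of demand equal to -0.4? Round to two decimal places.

157.89

Ed = −209p/(115500 − 209p). Set this equal to -0.4:
209p = 0.4·(115500 − 209p) ⇒ 209p(1 + 0.4) = 0.4·115500
p = 0.4·115500 / (209·1.4) = 157.8947…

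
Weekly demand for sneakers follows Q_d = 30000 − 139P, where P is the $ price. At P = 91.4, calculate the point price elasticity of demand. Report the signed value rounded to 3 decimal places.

-0.735

dQ_d/dP = −139. At P = 91.4, Q_d = 30000 − 139(91.4) = 17295.4.
Ed = (dQ_d/dP)·(P/Q_d) = −139 × (91.4/17295.4) = -0.73456…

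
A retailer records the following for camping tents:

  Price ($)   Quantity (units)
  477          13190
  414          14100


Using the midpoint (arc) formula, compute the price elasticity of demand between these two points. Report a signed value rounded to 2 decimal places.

-0.47

%ΔQ = (14100 − 13190) / [(13190 + 14100)/2] = 910/13645 = 0.066691…
%ΔP = (414 − 477) / [(477 + 414)/2] = -63/445.5 = -0.141414…
Arc Ed = %ΔQ / %ΔP = (910/13645) / (-63/445.5) = -0.4716…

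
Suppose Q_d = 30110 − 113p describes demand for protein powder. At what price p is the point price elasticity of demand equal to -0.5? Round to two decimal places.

88.82

Ed = −113p/(30110 − 113p). Set this equal to -0.5:
113p = 0.5·(30110 − 113p) ⇒ 113p(1 + 0.5) = 0.5·30110
p = 0.5·30110 / (113·1.5) = 88.8200…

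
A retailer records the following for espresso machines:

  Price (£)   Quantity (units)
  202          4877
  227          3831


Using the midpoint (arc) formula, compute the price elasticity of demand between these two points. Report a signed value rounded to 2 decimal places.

%ΔQ = (3831 − 4877) / [(4877 + 3831)/2] = -1046/4354 = -0.240238…
%ΔP = (227 − 202) / [(202 + 227)/2] = 25/214.5 = 0.116550…
Arc Ed = %ΔQ / %ΔP = (-1046/4354) / (25/214.5) = -2.0612…

-2.06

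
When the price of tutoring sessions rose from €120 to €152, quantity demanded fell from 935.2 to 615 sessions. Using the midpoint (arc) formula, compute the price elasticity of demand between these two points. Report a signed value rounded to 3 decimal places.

%ΔQ = (615 − 935.2) / [(935.2 + 615)/2] = -320.2/775.1 = -0.413107…
%ΔP = (152 − 120) / [(120 + 152)/2] = 32/136 = 0.235294…
Arc Ed = %ΔQ / %ΔP = (-320.2/775.1) / (32/136) = -1.75570…

-1.756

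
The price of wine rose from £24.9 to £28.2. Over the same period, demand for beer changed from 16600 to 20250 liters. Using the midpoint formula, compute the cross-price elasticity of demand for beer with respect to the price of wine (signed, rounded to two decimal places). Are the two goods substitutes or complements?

%ΔQ_{beer} = (20250 − 16600)/avg = 3650/18425 = 0.198100…
%ΔP_{wine} = (28.2 − 24.9)/avg = 3.3/26.55 = 0.124293…
E_cross = (3650/18425) / (3.3/26.55) = 1.5938…
E_cross > 0 ⇒ the goods are substitutes.

1.59; substitutes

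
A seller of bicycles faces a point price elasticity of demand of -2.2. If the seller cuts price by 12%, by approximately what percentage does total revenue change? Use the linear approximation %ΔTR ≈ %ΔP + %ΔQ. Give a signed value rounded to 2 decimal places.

+14.40%

%ΔQ ≈ Ed × %ΔP = (-2.2) × (-12%) = +26.4000%
%ΔTR ≈ %ΔP + %ΔQ = (-12%) + (+26.4000%) = +14.4000%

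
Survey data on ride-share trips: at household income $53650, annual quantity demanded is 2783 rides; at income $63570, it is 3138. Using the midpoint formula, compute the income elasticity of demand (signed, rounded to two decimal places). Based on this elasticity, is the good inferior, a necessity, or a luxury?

%ΔQ = (3138 − 2783)/[( 2783 + 3138)/2] = 355/2960.5 = 0.119912…
%ΔIncome = (63570 − 53650)/[( 53650 + 63570)/2] = 9920/58610 = 0.169254…
E_income = (355/2960.5) / (9920/58610) = 0.7084…
0 < E_income < 1 ⇒ normal good, necessity.

0.71; necessity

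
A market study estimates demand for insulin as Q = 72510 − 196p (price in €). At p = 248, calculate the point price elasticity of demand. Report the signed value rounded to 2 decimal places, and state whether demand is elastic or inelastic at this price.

dQ/dp = −196. At p = 248, Q = 72510 − 196(248) = 23902.
Ed = (dQ/dp)·(p/Q) = −196 × (248/23902) = -2.0336…
|Ed| = 2.03 > 1, so demand is elastic.

-2.03; elastic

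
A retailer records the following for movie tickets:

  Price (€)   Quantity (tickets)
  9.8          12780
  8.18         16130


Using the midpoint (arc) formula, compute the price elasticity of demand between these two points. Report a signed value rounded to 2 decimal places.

-1.29

%ΔQ = (16130 − 12780) / [(12780 + 16130)/2] = 3350/14455 = 0.231753…
%ΔP = (8.18 − 9.8) / [(9.8 + 8.18)/2] = -1.62/8.99 = -0.180200…
Arc Ed = %ΔQ / %ΔP = (3350/14455) / (-1.62/8.99) = -1.2860…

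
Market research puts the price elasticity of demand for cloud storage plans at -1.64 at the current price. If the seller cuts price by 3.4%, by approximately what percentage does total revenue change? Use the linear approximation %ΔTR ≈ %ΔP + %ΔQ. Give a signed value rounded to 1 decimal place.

%ΔQ ≈ Ed × %ΔP = (-1.64) × (-3.4%) = +5.5760%
%ΔTR ≈ %ΔP + %ΔQ = (-3.4%) + (+5.5760%) = +2.1760%

+2.2%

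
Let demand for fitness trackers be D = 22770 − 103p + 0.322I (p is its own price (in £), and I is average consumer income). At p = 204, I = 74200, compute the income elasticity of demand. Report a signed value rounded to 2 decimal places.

0.93

At the given values, D = 22770 − 103(204) + 0.322(74200) = 25650.4.
∂D/∂I = 0.322.
E = (0.322) × (74200/25650.4) = 0.9314…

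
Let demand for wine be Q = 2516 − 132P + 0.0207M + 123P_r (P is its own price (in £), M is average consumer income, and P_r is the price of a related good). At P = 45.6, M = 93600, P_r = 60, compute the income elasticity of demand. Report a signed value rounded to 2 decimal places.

At the given values, Q = 2516 − 132(45.6) + 0.0207(93600) + 123(60) = 5814.32.
∂Q/∂M = 0.0207.
E = (0.0207) × (93600/5814.32) = 0.3332…

0.33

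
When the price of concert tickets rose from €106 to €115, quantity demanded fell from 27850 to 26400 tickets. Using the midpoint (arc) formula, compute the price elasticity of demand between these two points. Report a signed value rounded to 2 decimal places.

%ΔQ = (26400 − 27850) / [(27850 + 26400)/2] = -1450/27125 = -0.053456…
%ΔP = (115 − 106) / [(106 + 115)/2] = 9/110.5 = 0.081447…
Arc Ed = %ΔQ / %ΔP = (-1450/27125) / (9/110.5) = -0.6563…

-0.66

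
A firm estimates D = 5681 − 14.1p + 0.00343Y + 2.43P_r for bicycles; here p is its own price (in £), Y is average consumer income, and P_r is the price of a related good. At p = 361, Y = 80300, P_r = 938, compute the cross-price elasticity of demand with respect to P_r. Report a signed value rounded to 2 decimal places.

0.72

At the given values, D = 5681 − 14.1(361) + 0.00343(80300) + 2.43(938) = 3145.669.
∂D/∂P_r = 2.43.
E = (2.43) × (938/3145.669) = 0.7245…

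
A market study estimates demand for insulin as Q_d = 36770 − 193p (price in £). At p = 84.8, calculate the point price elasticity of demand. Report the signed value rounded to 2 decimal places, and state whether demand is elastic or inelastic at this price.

-0.80; inelastic

dQ_d/dp = −193. At p = 84.8, Q_d = 36770 − 193(84.8) = 20403.6.
Ed = (dQ_d/dp)·(p/Q_d) = −193 × (84.8/20403.6) = -0.8021…
|Ed| = 0.80 < 1, so demand is inelastic.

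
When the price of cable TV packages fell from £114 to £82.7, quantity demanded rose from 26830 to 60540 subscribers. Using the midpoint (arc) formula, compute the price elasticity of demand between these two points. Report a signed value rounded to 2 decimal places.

%ΔQ = (60540 − 26830) / [(26830 + 60540)/2] = 33710/43685 = 0.771660…
%ΔP = (82.7 − 114) / [(114 + 82.7)/2] = -31.3/98.35 = -0.318251…
Arc Ed = %ΔQ / %ΔP = (33710/43685) / (-31.3/98.35) = -2.4246…

-2.42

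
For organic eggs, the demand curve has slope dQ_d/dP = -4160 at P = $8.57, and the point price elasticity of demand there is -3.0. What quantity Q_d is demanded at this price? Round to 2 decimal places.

Ed = (dQ_d/dP)·(P/Q_d) ⇒ Q_d = (dQ_d/dP)·P/Ed = (-4160)·8.57/(-3.0) = 11883.7333…

11883.73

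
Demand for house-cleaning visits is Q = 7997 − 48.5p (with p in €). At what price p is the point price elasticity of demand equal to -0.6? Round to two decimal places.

61.83

Ed = −48.5p/(7997 − 48.5p). Set this equal to -0.6:
48.5p = 0.6·(7997 − 48.5p) ⇒ 48.5p(1 + 0.6) = 0.6·7997
p = 0.6·7997 / (48.5·1.6) = 61.8324…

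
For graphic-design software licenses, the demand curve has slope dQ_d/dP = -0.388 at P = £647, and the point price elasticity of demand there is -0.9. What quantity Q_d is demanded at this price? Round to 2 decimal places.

Ed = (dQ_d/dP)·(P/Q_d) ⇒ Q_d = (dQ_d/dP)·P/Ed = (-0.388)·647/(-0.9) = 278.9288…

278.93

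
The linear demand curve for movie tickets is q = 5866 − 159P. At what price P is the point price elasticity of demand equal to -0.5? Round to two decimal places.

12.30

Ed = −159P/(5866 − 159P). Set this equal to -0.5:
159P = 0.5·(5866 − 159P) ⇒ 159P(1 + 0.5) = 0.5·5866
P = 0.5·5866 / (159·1.5) = 12.2976…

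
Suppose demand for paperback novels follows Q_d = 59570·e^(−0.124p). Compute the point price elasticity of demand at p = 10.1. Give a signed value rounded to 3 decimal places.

-1.252

dQ_d/dp = −0.124·Q_d = -2111.25. At p = 10.1, Q_d = 17026.2.
Ed = (dQ_d/dp)·(p/Q_d) = (-2111.25) × (10.1/17026.2) = -1.2524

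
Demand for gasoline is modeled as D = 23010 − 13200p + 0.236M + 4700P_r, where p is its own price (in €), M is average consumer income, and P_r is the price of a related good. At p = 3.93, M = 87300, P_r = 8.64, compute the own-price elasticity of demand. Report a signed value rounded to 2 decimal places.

-1.60

At the given values, D = 23010 − 13200(3.93) + 0.236(87300) + 4700(8.64) = 32344.8.
∂D/∂p = −13200.
E = (-13200) × (3.93/32344.8) = -1.6038…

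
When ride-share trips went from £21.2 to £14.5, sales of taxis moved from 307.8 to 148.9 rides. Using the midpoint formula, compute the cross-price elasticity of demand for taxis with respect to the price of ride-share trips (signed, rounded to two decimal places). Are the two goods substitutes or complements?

%ΔQ_{taxis} = (148.9 − 307.8)/avg = -158.9/228.35 = -0.695861…
%ΔP_{ride-share trips} = (14.5 − 21.2)/avg = -6.7/17.85 = -0.375350…
E_cross = (-158.9/228.35) / (-6.7/17.85) = 1.8538…
E_cross > 0 ⇒ the goods are substitutes.

1.85; substitutes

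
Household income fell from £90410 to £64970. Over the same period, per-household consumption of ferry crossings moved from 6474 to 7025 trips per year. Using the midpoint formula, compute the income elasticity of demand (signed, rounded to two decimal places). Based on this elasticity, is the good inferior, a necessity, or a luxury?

-0.25; inferior

%ΔQ = (7025 − 6474)/[( 6474 + 7025)/2] = 551/6749.5 = 0.081635…
%ΔIncome = (64970 − 90410)/[( 90410 + 64970)/2] = -25440/77690 = -0.327455…
E_income = (551/6749.5) / (-25440/77690) = -0.2493…
E_income < 0 ⇒ inferior good.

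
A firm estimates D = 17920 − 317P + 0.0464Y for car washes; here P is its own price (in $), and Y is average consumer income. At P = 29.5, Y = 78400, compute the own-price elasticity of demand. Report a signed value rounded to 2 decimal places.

-0.77

At the given values, D = 17920 − 317(29.5) + 0.0464(78400) = 12206.26.
∂D/∂P = −317.
E = (-317) × (29.5/12206.26) = -0.7661…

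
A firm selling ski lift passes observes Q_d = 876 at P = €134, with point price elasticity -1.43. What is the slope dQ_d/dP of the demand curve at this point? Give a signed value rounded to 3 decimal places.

Ed = (dQ_d/dP)·(P/Q_d) ⇒ dQ_d/dP = Ed·Q_d/P = (-1.43)·876/134 = -9.34835…

-9.348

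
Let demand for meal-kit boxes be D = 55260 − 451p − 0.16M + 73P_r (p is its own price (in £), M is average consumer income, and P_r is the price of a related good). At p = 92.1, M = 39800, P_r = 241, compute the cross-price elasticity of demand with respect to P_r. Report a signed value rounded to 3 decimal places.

0.705

At the given values, D = 55260 − 451(92.1) − 0.16(39800) + 73(241) = 24947.9.
∂D/∂P_r = 73.
E = (73) × (241/24947.9) = 0.70518…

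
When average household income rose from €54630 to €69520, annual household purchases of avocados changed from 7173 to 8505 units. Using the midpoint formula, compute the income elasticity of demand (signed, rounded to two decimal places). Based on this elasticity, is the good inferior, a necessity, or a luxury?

%ΔQ = (8505 − 7173)/[( 7173 + 8505)/2] = 1332/7839 = 0.169919…
%ΔIncome = (69520 − 54630)/[( 54630 + 69520)/2] = 14890/62075 = 0.239871…
E_income = (1332/7839) / (14890/62075) = 0.7083…
0 < E_income < 1 ⇒ normal good, necessity.

0.71; necessity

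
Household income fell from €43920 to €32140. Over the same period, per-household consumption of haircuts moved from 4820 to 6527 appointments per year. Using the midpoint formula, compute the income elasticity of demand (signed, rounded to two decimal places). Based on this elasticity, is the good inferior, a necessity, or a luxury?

-0.97; inferior

%ΔQ = (6527 − 4820)/[( 4820 + 6527)/2] = 1707/5673.5 = 0.300872…
%ΔIncome = (32140 − 43920)/[( 43920 + 32140)/2] = -11780/38030 = -0.309755…
E_income = (1707/5673.5) / (-11780/38030) = -0.9713…
E_income < 0 ⇒ inferior good.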